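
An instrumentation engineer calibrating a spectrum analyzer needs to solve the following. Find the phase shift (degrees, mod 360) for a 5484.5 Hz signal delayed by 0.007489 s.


Phase shift from frequency and time delay:
phi = 360 * f * t_delay
    = 360 * 5484.5 * 0.007489
    = 14786.43 degrees
    mod 360 = 26.43 degrees

26.43 degrees


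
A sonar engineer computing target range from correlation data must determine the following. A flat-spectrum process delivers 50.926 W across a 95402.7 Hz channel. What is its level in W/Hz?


Power spectral density:
PSD = P / BW
    = 50.926 / 95402.7
    = 0.0005338 W/Hz

0.0005338 W/Hz


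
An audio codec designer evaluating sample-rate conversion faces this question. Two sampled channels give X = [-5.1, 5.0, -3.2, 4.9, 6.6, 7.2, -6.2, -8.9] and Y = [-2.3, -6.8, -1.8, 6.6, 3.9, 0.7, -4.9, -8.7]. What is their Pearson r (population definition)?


Pearson correlation coefficient (population):
r = cov(X,Y) / (std(X) * std(Y))
Mean X = 0.0375, Mean Y = -1.6625
Cov(X,Y) = 19.364844
Std(X) = 6.106336, Std(Y) = 4.894113
r = 0.648

0.648


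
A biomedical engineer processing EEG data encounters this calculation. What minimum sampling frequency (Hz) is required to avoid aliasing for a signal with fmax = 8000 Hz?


The Nyquist rate is twice the maximum frequency component.
fs_min = 2 * fmax
      = 2 * 8000
      = 16000 Hz

16000


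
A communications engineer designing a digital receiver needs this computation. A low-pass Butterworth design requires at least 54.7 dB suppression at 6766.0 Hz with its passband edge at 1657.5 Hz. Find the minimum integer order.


Butterworth filter order formula:
n = log10(10^(A/10) - 1) / (2 * log10(f_stop/f_pass))
10^(54.7/10) - 1 = 295119.9227
f_stop/f_pass = 6766.0 / 1657.5 = 4.0821
n = 4.4772 -> ceil = 5

5


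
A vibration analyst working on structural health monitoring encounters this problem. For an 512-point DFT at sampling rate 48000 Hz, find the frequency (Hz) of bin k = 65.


Frequency of DFT bin k:
f_k = k * fs / N
    = 65 * 48000 / 512
    = 3120000 / 512
    = 6093.75 Hz

6093.75 Hz


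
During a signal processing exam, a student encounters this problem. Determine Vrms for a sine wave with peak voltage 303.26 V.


RMS voltage for a sinusoidal waveform:
V_rms = V_peak / sqrt(2)
      = 303.26 / 1.414214
      = 214.437 V

214.437 V


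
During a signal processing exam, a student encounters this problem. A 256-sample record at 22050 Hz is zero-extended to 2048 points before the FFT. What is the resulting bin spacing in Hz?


Frequency resolution after zero-padding:
N_padded = 256 * 8 = 2048
df = fs / N_padded
   = 22050 / 2048
   = 10.7666 Hz

10.7666 Hz


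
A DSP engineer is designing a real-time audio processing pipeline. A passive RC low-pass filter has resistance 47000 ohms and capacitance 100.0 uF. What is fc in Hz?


Cutoff frequency of a first-order RC filter:
fc = 1 / (2 * pi * R * C)
C = 100.0 uF = 0.0001 F
fc = 1 / (2 * pi * 47000 * 0.0001)
   = 1 / 29.530970943744
   = 0.033863 Hz

0.033863 Hz


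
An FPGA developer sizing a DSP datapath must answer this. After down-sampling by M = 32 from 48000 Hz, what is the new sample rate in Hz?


Decimation reduces the sample rate:
fs_out = fs_in / M
       = 48000 / 32
       = 1500.0 Hz

1500.0 Hz


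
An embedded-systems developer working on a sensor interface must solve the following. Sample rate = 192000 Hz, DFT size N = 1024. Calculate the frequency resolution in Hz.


DFT frequency resolution:
df = fs / N
   = 192000 / 1024
   = 187.5 Hz

187.5 Hz


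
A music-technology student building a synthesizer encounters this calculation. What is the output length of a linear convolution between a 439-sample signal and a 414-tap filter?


Linear convolution output length:
L = N + M - 1
  = 439 + 414 - 1
  = 852 samples

852


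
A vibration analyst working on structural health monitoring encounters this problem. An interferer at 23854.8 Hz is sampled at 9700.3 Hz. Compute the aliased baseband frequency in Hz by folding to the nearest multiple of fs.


Compute the nearest integer multiple of fs to the signal:
n = round(23854.8 / 9700.3) = 2
f_alias = |23854.8 - 2 * 9700.3|
        = |23854.8 - 19400.6|
        = 4454.2 Hz

4454.2


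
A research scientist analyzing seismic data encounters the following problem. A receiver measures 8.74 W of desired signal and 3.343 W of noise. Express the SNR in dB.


SNR in decibels:
SNR = 10 * log10(Ps / Pn)
    = 10 * log10(8.74 / 3.343)
    = 10 * log10(2.6144)
    = 10 * 0.4174
    = 4.17 dB

4.17 dB


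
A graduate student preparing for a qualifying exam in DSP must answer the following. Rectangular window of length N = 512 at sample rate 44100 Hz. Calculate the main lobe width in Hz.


Main lobe width for a rectangular window:
Width = 2 * fs / N
      = 2 * 44100 / 512
      = 88200 / 512
      = 172.266 Hz

172.266 Hz


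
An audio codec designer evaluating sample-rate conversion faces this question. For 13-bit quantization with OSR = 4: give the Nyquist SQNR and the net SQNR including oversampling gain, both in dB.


Step 1 — baseline SQNR at Nyquist:
SQNR_base = 6.02*N + 1.76
          = 6.02*13 + 1.76
          = 80.02 dB

Step 2 — oversampling processing gain:
G = 10*log10(OSR) = 10*log10(4) = 6.02 dB

Step 3 — total:
SQNR_total = 80.02 + 6.02 = 86.04 dB

Base SQNR = 80.02 dB; oversampled SQNR = 86.04 dB


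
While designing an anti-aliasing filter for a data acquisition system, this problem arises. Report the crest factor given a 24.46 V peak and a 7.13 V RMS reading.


Crest factor is the ratio of peak to RMS:
CF = V_peak / V_rms
   = 24.46 / 7.13
   = 3.4306

3.4306


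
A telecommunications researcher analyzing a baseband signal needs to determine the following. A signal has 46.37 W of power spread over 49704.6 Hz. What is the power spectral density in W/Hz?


Power spectral density:
PSD = P / BW
    = 46.37 / 49704.6
    = 0.00093291 W/Hz

0.00093291 W/Hz


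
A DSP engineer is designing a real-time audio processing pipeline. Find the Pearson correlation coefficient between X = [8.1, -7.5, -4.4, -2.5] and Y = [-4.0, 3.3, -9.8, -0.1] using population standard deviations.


Pearson correlation coefficient (population):
r = cov(X,Y) / (std(X) * std(Y))
Mean X = -1.575, Mean Y = -2.65
Cov(X,Y) = -7.61875
Std(X) = 5.864032, Std(Y) = 4.869548
r = -0.2668

-0.2668


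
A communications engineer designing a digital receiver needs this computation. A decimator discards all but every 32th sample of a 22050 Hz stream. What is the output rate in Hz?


Decimation reduces the sample rate:
fs_out = fs_in / M
       = 22050 / 32
       = 689.0625 Hz

689.0625 Hz


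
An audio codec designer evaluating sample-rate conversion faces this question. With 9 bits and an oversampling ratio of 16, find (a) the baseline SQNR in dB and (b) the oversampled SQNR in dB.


Step 1 — baseline SQNR at Nyquist:
SQNR_base = 6.02*N + 1.76
          = 6.02*9 + 1.76
          = 55.94 dB

Step 2 — oversampling processing gain:
G = 10*log10(OSR) = 10*log10(16) = 12.04 dB

Step 3 — total:
SQNR_total = 55.94 + 12.04 = 67.98 dB

Base SQNR = 55.94 dB; oversampled SQNR = 67.98 dB


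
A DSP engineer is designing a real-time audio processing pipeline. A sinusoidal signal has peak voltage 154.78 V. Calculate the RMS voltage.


RMS voltage for a sinusoidal waveform:
V_rms = V_peak / sqrt(2)
      = 154.78 / 1.414214
      = 109.446 V

109.446 V


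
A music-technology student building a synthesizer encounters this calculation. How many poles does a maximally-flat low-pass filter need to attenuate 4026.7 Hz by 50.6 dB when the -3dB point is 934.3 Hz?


Butterworth filter order formula:
n = log10(10^(A/10) - 1) / (2 * log10(f_stop/f_pass))
10^(50.6/10) - 1 = 114814.3621
f_stop/f_pass = 4026.7 / 934.3 = 4.3099
n = 3.9876 -> ceil = 4

4


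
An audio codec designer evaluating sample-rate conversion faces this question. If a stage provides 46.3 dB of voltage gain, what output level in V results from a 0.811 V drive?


Output voltage from dB gain:
V_out = V_in * 10^(gain_dB / 20)
      = 0.811 * 10^(46.3 / 20)
      = 0.811 * 206.538016
      = 167.5023 V

167.5023 V


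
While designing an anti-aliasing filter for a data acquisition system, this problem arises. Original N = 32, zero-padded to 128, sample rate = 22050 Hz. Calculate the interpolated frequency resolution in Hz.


Frequency resolution after zero-padding:
N_padded = 32 * 4 = 128
df = fs / N_padded
   = 22050 / 128
   = 172.2656 Hz

172.2656 Hz


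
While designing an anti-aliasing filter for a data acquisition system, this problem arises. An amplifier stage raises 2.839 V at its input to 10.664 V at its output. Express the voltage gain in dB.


Voltage gain in dB:
G = 20 * log10(Vout / Vin)
  = 20 * log10(10.664 / 2.839)
  = 20 * log10(3.756252)
  = 20 * 0.574755
  = 11.5 dB

11.5 dB


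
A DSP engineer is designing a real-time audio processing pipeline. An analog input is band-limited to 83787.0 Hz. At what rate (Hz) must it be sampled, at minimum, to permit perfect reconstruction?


The Nyquist rate is twice the maximum frequency component.
fs_min = 2 * fmax
      = 2 * 83787.0
      = 167574.0 Hz

167574.0


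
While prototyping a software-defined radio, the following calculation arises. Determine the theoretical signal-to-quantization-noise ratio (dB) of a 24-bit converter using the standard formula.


Theoretical SNR for a full-scale sinusoid:
SNR = 6.02 * N + 1.76
    = 6.02 * 24 + 1.76
    = 144.48 + 1.76
    = 146.24 dB

146.24 dB


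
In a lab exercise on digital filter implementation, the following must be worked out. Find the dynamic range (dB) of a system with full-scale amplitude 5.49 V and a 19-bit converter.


Dynamic range from full-scale to LSB:
V_min = V_max / 2^bits = 5.49 / 2^19
DR = 20 * log10(V_max / V_min)
   = 20 * log10(2^19)
   = 20 * 19 * log10(2)
   = 114.39 dB

114.39 dB


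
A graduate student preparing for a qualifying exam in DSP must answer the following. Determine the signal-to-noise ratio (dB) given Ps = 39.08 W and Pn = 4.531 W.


SNR in decibels:
SNR = 10 * log10(Ps / Pn)
    = 10 * log10(39.08 / 4.531)
    = 10 * log10(8.625)
    = 10 * 0.9358
    = 9.36 dB

9.36 dB


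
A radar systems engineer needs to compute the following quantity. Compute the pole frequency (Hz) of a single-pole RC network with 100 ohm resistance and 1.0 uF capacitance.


Cutoff frequency of a first-order RC filter:
fc = 1 / (2 * pi * R * C)
C = 1.0 uF = 1e-06 F
fc = 1 / (2 * pi * 100 * 1e-06)
   = 1 / 0.00062831853071796
   = 1591.549431 Hz

1591.549431 Hz


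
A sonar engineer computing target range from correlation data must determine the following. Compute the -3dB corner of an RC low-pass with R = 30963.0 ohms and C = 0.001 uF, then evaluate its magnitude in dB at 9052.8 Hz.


Step 1 — cutoff frequency:
fc = 1 / (2*pi*R*C)
C = 0.001 uF = 1e-09 F
fc = 1 / (2*pi*30963.0*1e-09)
   = 5140.165 Hz

Step 2 — magnitude at f = 9052.8 Hz:
|H(f)| = 1 / sqrt(1 + (f/fc)^2)
f/fc = 9052.8 / 5140.165 = 1.761189
|H| = 1 / sqrt(1 + 3.101787) = 0.4937572
|H|_dB = 20*log10(0.4937572) = -6.13 dB

fc = 5140.165 Hz; |H(9052.8 Hz)| = -6.13 dB


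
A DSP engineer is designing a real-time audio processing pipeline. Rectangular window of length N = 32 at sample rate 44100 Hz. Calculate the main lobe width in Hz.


Main lobe width for a rectangular window:
Width = 2 * fs / N
      = 2 * 44100 / 32
      = 88200 / 32
      = 2756.25 Hz

2756.25 Hz


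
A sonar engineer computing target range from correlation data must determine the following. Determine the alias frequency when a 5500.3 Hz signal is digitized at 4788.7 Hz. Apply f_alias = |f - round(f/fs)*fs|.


Compute the nearest integer multiple of fs to the signal:
n = round(5500.3 / 4788.7) = 1
f_alias = |5500.3 - 1 * 4788.7|
        = |5500.3 - 4788.7|
        = 711.6 Hz

711.6


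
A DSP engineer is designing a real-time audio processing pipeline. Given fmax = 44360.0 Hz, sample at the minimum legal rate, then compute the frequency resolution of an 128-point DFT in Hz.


Step 1 — Nyquist sampling rate:
fs = 2 * fmax = 2 * 44360.0 = 88720.0 Hz

Step 2 — DFT bin spacing:
df = fs / N = 88720.0 / 128 = 693.125 Hz

693.125 Hz


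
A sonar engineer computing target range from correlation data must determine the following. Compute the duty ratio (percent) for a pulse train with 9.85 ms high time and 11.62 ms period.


Duty cycle as a percentage:
DC = (t_on / T) * 100
   = (9.85 / 11.62) * 100
   = 0.847676 * 100
   = 84.77 %

84.77 %


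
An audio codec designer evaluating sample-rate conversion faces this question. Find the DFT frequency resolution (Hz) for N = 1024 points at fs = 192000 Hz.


DFT frequency resolution:
df = fs / N
   = 192000 / 1024
   = 187.5 Hz

187.5 Hz


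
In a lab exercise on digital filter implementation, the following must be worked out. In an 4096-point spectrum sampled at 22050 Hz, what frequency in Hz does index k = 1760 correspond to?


Frequency of DFT bin k:
f_k = k * fs / N
    = 1760 * 22050 / 4096
    = 38808000 / 4096
    = 9474.609 Hz

9474.609 Hz


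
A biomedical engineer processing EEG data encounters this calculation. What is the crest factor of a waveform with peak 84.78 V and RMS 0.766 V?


Crest factor is the ratio of peak to RMS:
CF = V_peak / V_rms
   = 84.78 / 0.766
   = 110.6789

110.6789


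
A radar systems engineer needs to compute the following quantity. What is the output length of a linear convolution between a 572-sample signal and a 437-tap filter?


Linear convolution output length:
L = N + M - 1
  = 572 + 437 - 1
  = 1008 samples

1008


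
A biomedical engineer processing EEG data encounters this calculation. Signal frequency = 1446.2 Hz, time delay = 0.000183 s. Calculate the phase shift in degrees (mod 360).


Phase shift from frequency and time delay:
phi = 360 * f * t_delay
    = 360 * 1446.2 * 0.000183
    = 95.28 degrees
    mod 360 = 95.28 degrees

95.28 degrees


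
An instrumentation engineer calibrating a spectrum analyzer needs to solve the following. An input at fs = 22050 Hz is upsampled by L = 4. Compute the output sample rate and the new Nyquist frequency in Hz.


Step 1 — output sample rate after interpolation by L:
fs_out = L * fs_in = 4 * 22050 = 88200 Hz

Step 2 — Nyquist frequency of the output stream:
f_Nyq = fs_out / 2 = 88200 / 2 = 44100.0 Hz

fs_out = 88200 Hz; f_Nyquist = 44100.0 Hz


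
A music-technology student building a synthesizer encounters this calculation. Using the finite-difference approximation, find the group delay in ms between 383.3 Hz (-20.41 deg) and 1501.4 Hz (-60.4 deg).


Group delay from phase difference:
tau = -d(phi)/d(omega)
d(phi) = -39.99 deg = -0.697957 rad
d(omega) = 2*pi*(1501.4 - 383.3) = 7025.2295 rad/s
tau = -(-0.697957) / 7025.2295
    = 0.0994 ms

0.0994 ms


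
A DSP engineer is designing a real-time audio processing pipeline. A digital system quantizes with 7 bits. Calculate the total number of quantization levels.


Number of quantization levels = 2^N
= 2^7
= 128

128


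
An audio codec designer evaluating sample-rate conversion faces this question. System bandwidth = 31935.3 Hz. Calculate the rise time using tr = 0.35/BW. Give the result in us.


Rise time from bandwidth relationship:
tr = 0.35 / BW
   = 0.35 / 31935.3
   = 1.095965906e-05 s
   = 10.9597 us

10.9597 us


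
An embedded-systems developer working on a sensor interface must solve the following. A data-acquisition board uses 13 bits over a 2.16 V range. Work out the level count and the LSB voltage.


Step 1 — number of quantization levels:
L = 2^N = 2^13 = 8192

Step 2 — LSB step size:
delta = Vfs / L
      = 2.16 / 8192
      = 0.00026367 V

Levels = 8192; step size = 0.00026367 V


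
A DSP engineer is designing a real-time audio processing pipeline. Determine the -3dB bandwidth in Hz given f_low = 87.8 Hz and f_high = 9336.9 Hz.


Bandwidth is the difference of -3dB frequencies:
BW = f_high - f_low
   = 9336.9 - 87.8
   = 9249.1 Hz

9249.1 Hz


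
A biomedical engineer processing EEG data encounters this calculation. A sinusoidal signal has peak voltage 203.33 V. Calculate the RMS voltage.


RMS voltage for a sinusoidal waveform:
V_rms = V_peak / sqrt(2)
      = 203.33 / 1.414214
      = 143.776 V

143.776 V


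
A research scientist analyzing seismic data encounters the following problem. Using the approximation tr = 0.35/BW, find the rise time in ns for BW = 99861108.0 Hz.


Rise time from bandwidth relationship:
tr = 0.35 / BW
   = 0.35 / 99861108.0
   = 3.504867981e-09 s
   = 3.5049 ns

3.5049 ns


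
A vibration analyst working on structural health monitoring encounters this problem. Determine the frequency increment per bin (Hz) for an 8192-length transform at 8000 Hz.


DFT frequency resolution:
df = fs / N
   = 8000 / 8192
   = 0.9766 Hz

0.9766 Hz


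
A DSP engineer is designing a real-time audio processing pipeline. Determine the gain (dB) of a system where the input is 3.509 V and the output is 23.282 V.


Voltage gain in dB:
G = 20 * log10(Vout / Vin)
  = 20 * log10(23.282 / 3.509)
  = 20 * log10(6.634939)
  = 20 * 0.821837
  = 16.44 dB

16.44 dB


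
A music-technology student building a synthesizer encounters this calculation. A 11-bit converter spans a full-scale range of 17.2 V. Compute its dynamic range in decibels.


Dynamic range from full-scale to LSB:
V_min = V_max / 2^bits = 17.2 / 2^11
DR = 20 * log10(V_max / V_min)
   = 20 * log10(2^11)
   = 20 * 11 * log10(2)
   = 66.23 dB

66.23 dB


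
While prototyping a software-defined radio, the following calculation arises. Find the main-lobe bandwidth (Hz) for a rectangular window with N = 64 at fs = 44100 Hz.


Main lobe width for a rectangular window:
Width = 2 * fs / N
      = 2 * 44100 / 64
      = 88200 / 64
      = 1378.125 Hz

1378.125 Hz


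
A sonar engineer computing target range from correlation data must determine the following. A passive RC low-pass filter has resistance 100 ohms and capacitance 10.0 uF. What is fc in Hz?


Cutoff frequency of a first-order RC filter:
fc = 1 / (2 * pi * R * C)
C = 10.0 uF = 1e-05 F
fc = 1 / (2 * pi * 100 * 1e-05)
   = 1 / 0.0062831853071796
   = 159.154943 Hz

159.154943 Hz


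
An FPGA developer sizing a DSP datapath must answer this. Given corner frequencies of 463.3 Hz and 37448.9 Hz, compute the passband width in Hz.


Bandwidth is the difference of -3dB frequencies:
BW = f_high - f_low
   = 37448.9 - 463.3
   = 36985.6 Hz

36985.6 Hz


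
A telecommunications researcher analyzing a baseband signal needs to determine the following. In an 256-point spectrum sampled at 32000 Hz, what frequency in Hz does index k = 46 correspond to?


Frequency of DFT bin k:
f_k = k * fs / N
    = 46 * 32000 / 256
    = 1472000 / 256
    = 5750.0 Hz

5750.0 Hz


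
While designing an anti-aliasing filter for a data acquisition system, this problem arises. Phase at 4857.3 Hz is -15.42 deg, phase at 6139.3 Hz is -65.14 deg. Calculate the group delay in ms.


Group delay from phase difference:
tau = -d(phi)/d(omega)
d(phi) = -49.72 deg = -0.867778 rad
d(omega) = 2*pi*(6139.3 - 4857.3) = 8055.0436 rad/s
tau = -(-0.867778) / 8055.0436
    = 0.1077 ms

0.1077 ms


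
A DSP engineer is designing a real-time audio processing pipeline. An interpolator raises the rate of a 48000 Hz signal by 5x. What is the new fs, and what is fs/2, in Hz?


Step 1 — output sample rate after interpolation by L:
fs_out = L * fs_in = 5 * 48000 = 240000 Hz

Step 2 — Nyquist frequency of the output stream:
f_Nyq = fs_out / 2 = 240000 / 2 = 120000.0 Hz

fs_out = 240000 Hz; f_Nyquist = 120000.0 Hz


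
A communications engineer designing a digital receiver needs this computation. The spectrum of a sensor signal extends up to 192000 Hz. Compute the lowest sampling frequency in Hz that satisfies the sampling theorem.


The Nyquist rate is twice the maximum frequency component.
fs_min = 2 * fmax
      = 2 * 192000
      = 384000 Hz

384000


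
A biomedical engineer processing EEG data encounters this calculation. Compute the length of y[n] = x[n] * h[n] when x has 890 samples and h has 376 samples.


Linear convolution output length:
L = N + M - 1
  = 890 + 376 - 1
  = 1265 samples

1265


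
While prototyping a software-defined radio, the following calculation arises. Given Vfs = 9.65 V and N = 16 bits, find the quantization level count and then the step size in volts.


Step 1 — number of quantization levels:
L = 2^N = 2^16 = 65536

Step 2 — LSB step size:
delta = Vfs / L
      = 9.65 / 65536
      = 0.00014725 V

Levels = 65536; step size = 0.00014725 V


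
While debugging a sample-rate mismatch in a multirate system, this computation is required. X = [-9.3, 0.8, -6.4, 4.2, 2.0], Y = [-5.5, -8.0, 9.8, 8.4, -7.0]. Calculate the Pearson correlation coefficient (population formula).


Pearson correlation coefficient (population):
r = cov(X,Y) / (std(X) * std(Y))
Mean X = -1.74, Mean Y = -0.46
Cov(X,Y) = -0.1384
Std(X) = 5.188295, Std(Y) = 7.858651
r = -0.0034

-0.0034


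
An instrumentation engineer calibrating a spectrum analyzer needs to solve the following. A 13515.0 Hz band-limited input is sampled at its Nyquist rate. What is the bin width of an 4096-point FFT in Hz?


Step 1 — Nyquist sampling rate:
fs = 2 * fmax = 2 * 13515.0 = 27030.0 Hz

Step 2 — DFT bin spacing:
df = fs / N = 27030.0 / 4096 = 6.5991 Hz

6.5991 Hz


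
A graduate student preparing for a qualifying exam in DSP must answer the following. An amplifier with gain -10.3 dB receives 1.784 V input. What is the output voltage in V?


Output voltage from dB gain:
V_out = V_in * 10^(gain_dB / 20)
      = 1.784 * 10^(-10.3 / 20)
      = 1.784 * 0.305492
      = 0.545 V

0.545 V


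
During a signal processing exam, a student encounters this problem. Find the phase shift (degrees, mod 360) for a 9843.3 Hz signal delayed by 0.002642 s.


Phase shift from frequency and time delay:
phi = 360 * f * t_delay
    = 360 * 9843.3 * 0.002642
    = 9362.16 degrees
    mod 360 = 2.16 degrees

2.16 degrees


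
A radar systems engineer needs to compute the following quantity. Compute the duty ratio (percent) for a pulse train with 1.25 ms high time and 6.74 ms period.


Duty cycle as a percentage:
DC = (t_on / T) * 100
   = (1.25 / 6.74) * 100
   = 0.18546 * 100
   = 18.55 %

18.55 %


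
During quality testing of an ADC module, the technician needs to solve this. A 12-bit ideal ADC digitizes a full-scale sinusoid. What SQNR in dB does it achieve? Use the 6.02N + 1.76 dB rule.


Theoretical SNR for a full-scale sinusoid:
SNR = 6.02 * N + 1.76
    = 6.02 * 12 + 1.76
    = 72.24 + 1.76
    = 74.0 dB

74.0 dB


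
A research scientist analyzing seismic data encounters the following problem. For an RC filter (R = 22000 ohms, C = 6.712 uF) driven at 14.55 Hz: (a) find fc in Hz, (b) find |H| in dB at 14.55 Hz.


Step 1 — cutoff frequency:
fc = 1 / (2*pi*R*C)
C = 6.712 uF = 6.712e-06 F
fc = 1 / (2*pi*22000*6.712e-06)
   = 1.07782 Hz

Step 2 — magnitude at f = 14.55 Hz:
|H(f)| = 1 / sqrt(1 + (f/fc)^2)
f/fc = 14.55 / 1.07782 = 13.499471
|H| = 1 / sqrt(1 + 182.235717) = 0.0738746
|H|_dB = 20*log10(0.0738746) = -22.63 dB

fc = 1.07782 Hz; |H(14.55 Hz)| = -22.63 dB


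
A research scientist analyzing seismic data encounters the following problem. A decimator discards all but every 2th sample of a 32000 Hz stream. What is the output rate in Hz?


Decimation reduces the sample rate:
fs_out = fs_in / M
       = 32000 / 2
       = 16000.0 Hz

16000.0 Hz


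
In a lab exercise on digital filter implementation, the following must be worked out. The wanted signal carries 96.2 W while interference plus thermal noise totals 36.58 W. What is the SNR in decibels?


SNR in decibels:
SNR = 10 * log10(Ps / Pn)
    = 10 * log10(96.2 / 36.58)
    = 10 * log10(2.6299)
    = 10 * 0.4199
    = 4.2 dB

4.2 dB


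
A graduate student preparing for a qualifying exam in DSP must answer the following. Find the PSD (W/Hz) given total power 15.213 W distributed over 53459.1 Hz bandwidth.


Power spectral density:
PSD = P / BW
    = 15.213 / 53459.1
    = 0.00028457 W/Hz

0.00028457 W/Hz


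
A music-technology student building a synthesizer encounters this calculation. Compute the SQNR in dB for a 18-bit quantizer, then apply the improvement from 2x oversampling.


Step 1 — baseline SQNR at Nyquist:
SQNR_base = 6.02*N + 1.76
          = 6.02*18 + 1.76
          = 110.12 dB

Step 2 — oversampling processing gain:
G = 10*log10(OSR) = 10*log10(2) = 3.01 dB

Step 3 — total:
SQNR_total = 110.12 + 3.01 = 113.13 dB

Base SQNR = 110.12 dB; oversampled SQNR = 113.13 dB


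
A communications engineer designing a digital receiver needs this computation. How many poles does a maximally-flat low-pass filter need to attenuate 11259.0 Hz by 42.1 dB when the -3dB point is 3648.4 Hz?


Butterworth filter order formula:
n = log10(10^(A/10) - 1) / (2 * log10(f_stop/f_pass))
10^(42.1/10) - 1 = 16217.101
f_stop/f_pass = 11259.0 / 3648.4 = 3.086
n = 4.3012 -> ceil = 5

5


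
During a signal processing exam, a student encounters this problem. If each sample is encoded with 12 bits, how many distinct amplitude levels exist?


Number of quantization levels = 2^N
= 2^12
= 4096

4096


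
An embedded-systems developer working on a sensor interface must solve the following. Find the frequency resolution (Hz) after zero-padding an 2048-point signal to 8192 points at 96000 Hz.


Frequency resolution after zero-padding:
N_padded = 2048 * 4 = 8192
df = fs / N_padded
   = 96000 / 8192
   = 11.7188 Hz

11.7188 Hz


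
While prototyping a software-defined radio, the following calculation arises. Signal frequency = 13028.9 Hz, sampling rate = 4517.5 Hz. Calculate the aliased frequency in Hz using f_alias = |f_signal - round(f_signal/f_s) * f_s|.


Compute the nearest integer multiple of fs to the signal:
n = round(13028.9 / 4517.5) = 3
f_alias = |13028.9 - 3 * 4517.5|
        = |13028.9 - 13552.5|
        = 523.6 Hz

523.6


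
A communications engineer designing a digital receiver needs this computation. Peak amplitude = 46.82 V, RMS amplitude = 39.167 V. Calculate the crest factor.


Crest factor is the ratio of peak to RMS:
CF = V_peak / V_rms
   = 46.82 / 39.167
   = 1.1954

1.1954


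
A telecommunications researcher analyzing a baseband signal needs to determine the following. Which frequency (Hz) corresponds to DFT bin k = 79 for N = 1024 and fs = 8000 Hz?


Frequency of DFT bin k:
f_k = k * fs / N
    = 79 * 8000 / 1024
    = 632000 / 1024
    = 617.188 Hz

617.188 Hz


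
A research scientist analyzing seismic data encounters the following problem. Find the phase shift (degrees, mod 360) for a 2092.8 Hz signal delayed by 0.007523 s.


Phase shift from frequency and time delay:
phi = 360 * f * t_delay
    = 360 * 2092.8 * 0.007523
    = 5667.89 degrees
    mod 360 = 267.89 degrees

267.89 degrees


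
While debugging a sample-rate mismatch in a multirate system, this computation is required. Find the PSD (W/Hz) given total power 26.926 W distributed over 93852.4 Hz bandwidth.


Power spectral density:
PSD = P / BW
    = 26.926 / 93852.4
    = 0.0002869 W/Hz

0.0002869 W/Hz


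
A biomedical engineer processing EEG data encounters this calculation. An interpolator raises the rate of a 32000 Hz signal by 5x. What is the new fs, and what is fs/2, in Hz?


Step 1 — output sample rate after interpolation by L:
fs_out = L * fs_in = 5 * 32000 = 160000 Hz

Step 2 — Nyquist frequency of the output stream:
f_Nyq = fs_out / 2 = 160000 / 2 = 80000.0 Hz

fs_out = 160000 Hz; f_Nyquist = 80000.0 Hz


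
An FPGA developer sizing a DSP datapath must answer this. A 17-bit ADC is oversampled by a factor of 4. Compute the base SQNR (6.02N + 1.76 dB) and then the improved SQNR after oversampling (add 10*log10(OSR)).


Step 1 — baseline SQNR at Nyquist:
SQNR_base = 6.02*N + 1.76
          = 6.02*17 + 1.76
          = 104.1 dB

Step 2 — oversampling processing gain:
G = 10*log10(OSR) = 10*log10(4) = 6.02 dB

Step 3 — total:
SQNR_total = 104.1 + 6.02 = 110.12 dB

Base SQNR = 104.1 dB; oversampled SQNR = 110.12 dB


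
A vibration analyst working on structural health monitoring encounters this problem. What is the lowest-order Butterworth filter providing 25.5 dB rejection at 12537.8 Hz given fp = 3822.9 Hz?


Butterworth filter order formula:
n = log10(10^(A/10) - 1) / (2 * log10(f_stop/f_pass))
10^(25.5/10) - 1 = 353.8134
f_stop/f_pass = 12537.8 / 3822.9 = 3.2797
n = 2.4706 -> ceil = 3

3


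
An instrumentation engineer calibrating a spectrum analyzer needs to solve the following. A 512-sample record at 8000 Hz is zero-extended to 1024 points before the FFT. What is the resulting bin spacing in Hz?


Frequency resolution after zero-padding:
N_padded = 512 * 2 = 1024
df = fs / N_padded
   = 8000 / 1024
   = 7.8125 Hz

7.8125 Hz


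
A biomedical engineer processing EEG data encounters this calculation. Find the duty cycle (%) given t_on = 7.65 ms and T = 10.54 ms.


Duty cycle as a percentage:
DC = (t_on / T) * 100
   = (7.65 / 10.54) * 100
   = 0.725806 * 100
   = 72.58 %

72.58 %


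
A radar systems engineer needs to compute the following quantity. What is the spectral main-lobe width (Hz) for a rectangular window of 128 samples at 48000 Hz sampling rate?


Main lobe width for a rectangular window:
Width = 2 * fs / N
      = 2 * 48000 / 128
      = 96000 / 128
      = 750.0 Hz

750.0 Hz


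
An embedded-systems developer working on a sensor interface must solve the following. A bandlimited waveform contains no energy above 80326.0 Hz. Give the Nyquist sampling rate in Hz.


The Nyquist rate is twice the maximum frequency component.
fs_min = 2 * fmax
      = 2 * 80326.0
      = 160652.0 Hz

160652.0


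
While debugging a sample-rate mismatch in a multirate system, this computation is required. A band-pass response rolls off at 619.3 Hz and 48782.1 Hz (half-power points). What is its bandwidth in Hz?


Bandwidth is the difference of -3dB frequencies:
BW = f_high - f_low
   = 48782.1 - 619.3
   = 48162.8 Hz

48162.8 Hz


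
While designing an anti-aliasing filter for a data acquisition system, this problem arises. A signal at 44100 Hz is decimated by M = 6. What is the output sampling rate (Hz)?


Decimation reduces the sample rate:
fs_out = fs_in / M
       = 44100 / 6
       = 7350.0 Hz

7350.0 Hz


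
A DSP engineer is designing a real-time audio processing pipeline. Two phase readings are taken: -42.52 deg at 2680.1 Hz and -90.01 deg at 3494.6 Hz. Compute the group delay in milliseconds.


Group delay from phase difference:
tau = -d(phi)/d(omega)
d(phi) = -47.49 deg = -0.828857 rad
d(omega) = 2*pi*(3494.6 - 2680.1) = 5117.6544 rad/s
tau = -(-0.828857) / 5117.6544
    = 0.162 ms

0.162 ms


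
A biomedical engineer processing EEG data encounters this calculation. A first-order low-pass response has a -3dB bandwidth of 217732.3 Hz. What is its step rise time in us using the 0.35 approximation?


Rise time from bandwidth relationship:
tr = 0.35 / BW
   = 0.35 / 217732.3
   = 1.607478541e-06 s
   = 1.6075 us

1.6075 us


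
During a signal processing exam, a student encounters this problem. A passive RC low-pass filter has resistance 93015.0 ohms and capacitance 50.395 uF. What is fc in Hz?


Cutoff frequency of a first-order RC filter:
fc = 1 / (2 * pi * R * C)
C = 50.395 uF = 5.0395e-05 F
fc = 1 / (2 * pi * 93015.0 * 5.0395e-05)
   = 1 / 29.452374107498
   = 0.033953 Hz

0.033953 Hz


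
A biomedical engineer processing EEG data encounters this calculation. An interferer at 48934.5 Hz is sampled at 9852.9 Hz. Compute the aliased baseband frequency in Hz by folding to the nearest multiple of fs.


Compute the nearest integer multiple of fs to the signal:
n = round(48934.5 / 9852.9) = 5
f_alias = |48934.5 - 5 * 9852.9|
        = |48934.5 - 49264.5|
        = 330.0 Hz

330.0


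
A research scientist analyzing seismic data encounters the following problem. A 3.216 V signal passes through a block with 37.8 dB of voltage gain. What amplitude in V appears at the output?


Output voltage from dB gain:
V_out = V_in * 10^(gain_dB / 20)
      = 3.216 * 10^(37.8 / 20)
      = 3.216 * 77.624712
      = 249.6411 V

249.6411 V


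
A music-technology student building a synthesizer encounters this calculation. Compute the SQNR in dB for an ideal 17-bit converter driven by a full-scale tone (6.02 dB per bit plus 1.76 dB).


Theoretical SNR for a full-scale sinusoid:
SNR = 6.02 * N + 1.76
    = 6.02 * 17 + 1.76
    = 102.34 + 1.76
    = 104.1 dB

104.1 dB


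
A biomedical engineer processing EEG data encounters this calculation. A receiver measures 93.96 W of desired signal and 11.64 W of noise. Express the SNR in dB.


SNR in decibels:
SNR = 10 * log10(Ps / Pn)
    = 10 * log10(93.96 / 11.64)
    = 10 * log10(8.0722)
    = 10 * 0.907
    = 9.07 dB

9.07 dB


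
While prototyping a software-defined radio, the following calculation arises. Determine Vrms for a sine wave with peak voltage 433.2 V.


RMS voltage for a sinusoidal waveform:
V_rms = V_peak / sqrt(2)
      = 433.2 / 1.414214
      = 306.319 V

306.319 V


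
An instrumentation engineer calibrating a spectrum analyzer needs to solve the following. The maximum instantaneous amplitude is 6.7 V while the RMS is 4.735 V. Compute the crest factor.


Crest factor is the ratio of peak to RMS:
CF = V_peak / V_rms
   = 6.7 / 4.735
   = 1.415

1.415


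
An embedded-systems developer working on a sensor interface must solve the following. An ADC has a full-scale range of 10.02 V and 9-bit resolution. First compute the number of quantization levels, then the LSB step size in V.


Step 1 — number of quantization levels:
L = 2^N = 2^9 = 512

Step 2 — LSB step size:
delta = Vfs / L
      = 10.02 / 512
      = 0.01957031 V

Levels = 512; step size = 0.01957031 V


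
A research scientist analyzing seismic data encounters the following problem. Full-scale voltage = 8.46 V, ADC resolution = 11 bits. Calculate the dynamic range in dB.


Dynamic range from full-scale to LSB:
V_min = V_max / 2^bits = 8.46 / 2^11
DR = 20 * log10(V_max / V_min)
   = 20 * log10(2^11)
   = 20 * 11 * log10(2)
   = 66.23 dB

66.23 dB


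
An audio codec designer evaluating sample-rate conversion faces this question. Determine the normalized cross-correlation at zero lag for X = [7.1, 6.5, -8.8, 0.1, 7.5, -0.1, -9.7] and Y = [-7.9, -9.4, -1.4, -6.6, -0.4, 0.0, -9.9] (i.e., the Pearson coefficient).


Pearson correlation coefficient (population):
r = cov(X,Y) / (std(X) * std(Y))
Mean X = 0.3714, Mean Y = -5.0857
Cov(X,Y) = 0.103265
Std(X) = 6.755889, Std(Y) = 4.025074
r = 0.0038

0.0038


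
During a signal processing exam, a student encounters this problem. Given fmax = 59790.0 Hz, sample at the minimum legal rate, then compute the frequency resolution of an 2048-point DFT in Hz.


Step 1 — Nyquist sampling rate:
fs = 2 * fmax = 2 * 59790.0 = 119580.0 Hz

Step 2 — DFT bin spacing:
df = fs / N = 119580.0 / 2048 = 58.3887 Hz

58.3887 Hz


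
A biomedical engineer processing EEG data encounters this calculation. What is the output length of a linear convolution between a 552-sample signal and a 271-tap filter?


Linear convolution output length:
L = N + M - 1
  = 552 + 271 - 1
  = 822 samples

822


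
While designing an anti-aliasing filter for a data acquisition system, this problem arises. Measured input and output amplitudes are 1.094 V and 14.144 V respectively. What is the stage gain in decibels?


Voltage gain in dB:
G = 20 * log10(Vout / Vin)
  = 20 * log10(14.144 / 1.094)
  = 20 * log10(12.928702)
  = 20 * 1.111555
  = 22.23 dB

22.23 dB


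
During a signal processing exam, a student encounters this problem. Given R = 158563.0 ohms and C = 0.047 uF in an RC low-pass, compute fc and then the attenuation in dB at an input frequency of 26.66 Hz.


Step 1 — cutoff frequency:
fc = 1 / (2*pi*R*C)
C = 0.047 uF = 4.7e-08 F
fc = 1 / (2*pi*158563.0*4.7e-08)
   = 21.356 Hz

Step 2 — magnitude at f = 26.66 Hz:
|H(f)| = 1 / sqrt(1 + (f/fc)^2)
f/fc = 26.66 / 21.356 = 1.248361
|H| = 1 / sqrt(1 + 1.558405) = 0.6251948
|H|_dB = 20*log10(0.6251948) = -4.08 dB

fc = 21.356 Hz; |H(26.66 Hz)| = -4.08 dB


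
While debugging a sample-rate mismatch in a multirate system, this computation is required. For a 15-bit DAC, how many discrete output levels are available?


Number of quantization levels = 2^N
= 2^15
= 32768

32768


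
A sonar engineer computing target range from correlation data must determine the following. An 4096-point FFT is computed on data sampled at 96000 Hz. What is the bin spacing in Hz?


DFT frequency resolution:
df = fs / N
   = 96000 / 4096
   = 23.4375 Hz

23.4375 Hz


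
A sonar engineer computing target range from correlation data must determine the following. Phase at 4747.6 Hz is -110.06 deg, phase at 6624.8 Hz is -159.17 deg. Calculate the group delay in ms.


Group delay from phase difference:
tau = -d(phi)/d(omega)
d(phi) = -49.11 deg = -0.857131 rad
d(omega) = 2*pi*(6624.8 - 4747.6) = 11794.7955 rad/s
tau = -(-0.857131) / 11794.7955
    = 0.0727 ms

0.0727 ms


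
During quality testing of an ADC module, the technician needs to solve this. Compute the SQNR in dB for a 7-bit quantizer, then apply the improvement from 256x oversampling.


Step 1 — baseline SQNR at Nyquist:
SQNR_base = 6.02*N + 1.76
          = 6.02*7 + 1.76
          = 43.9 dB

Step 2 — oversampling processing gain:
G = 10*log10(OSR) = 10*log10(256) = 24.08 dB

Step 3 — total:
SQNR_total = 43.9 + 24.08 = 67.98 dB

Base SQNR = 43.9 dB; oversampled SQNR = 67.98 dB


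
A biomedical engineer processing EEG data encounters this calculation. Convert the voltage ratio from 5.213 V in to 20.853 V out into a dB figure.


Voltage gain in dB:
G = 20 * log10(Vout / Vin)
  = 20 * log10(20.853 / 5.213)
  = 20 * log10(4.000192)
  = 20 * 0.602081
  = 12.04 dB

12.04 dB


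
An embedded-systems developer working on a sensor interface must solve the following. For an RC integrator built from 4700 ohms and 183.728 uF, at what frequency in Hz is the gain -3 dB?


Cutoff frequency of a first-order RC filter:
fc = 1 / (2 * pi * R * C)
C = 183.728 uF = 0.000183728 F
fc = 1 / (2 * pi * 4700 * 0.000183728)
   = 1 / 5.4256662295522
   = 0.184309 Hz

0.184309 Hz


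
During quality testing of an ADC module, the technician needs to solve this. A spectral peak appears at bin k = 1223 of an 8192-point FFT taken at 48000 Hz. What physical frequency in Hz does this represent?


Frequency of DFT bin k:
f_k = k * fs / N
    = 1223 * 48000 / 8192
    = 58704000 / 8192
    = 7166.016 Hz

7166.016 Hz


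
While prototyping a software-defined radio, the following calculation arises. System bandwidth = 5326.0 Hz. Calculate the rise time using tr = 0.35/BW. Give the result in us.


Rise time from bandwidth relationship:
tr = 0.35 / BW
   = 0.35 / 5326.0
   = 6.571535862e-05 s
   = 65.7154 us

65.7154 us


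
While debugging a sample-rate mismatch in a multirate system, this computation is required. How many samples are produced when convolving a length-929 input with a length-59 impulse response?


Linear convolution output length:
L = N + M - 1
  = 929 + 59 - 1
  = 987 samples

987


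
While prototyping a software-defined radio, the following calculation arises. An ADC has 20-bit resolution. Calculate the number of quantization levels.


Number of quantization levels = 2^N
= 2^20
= 1048576

1048576


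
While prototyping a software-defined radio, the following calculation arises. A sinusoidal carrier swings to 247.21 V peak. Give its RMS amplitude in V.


RMS voltage for a sinusoidal waveform:
V_rms = V_peak / sqrt(2)
      = 247.21 / 1.414214
      = 174.804 V

174.804 V
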